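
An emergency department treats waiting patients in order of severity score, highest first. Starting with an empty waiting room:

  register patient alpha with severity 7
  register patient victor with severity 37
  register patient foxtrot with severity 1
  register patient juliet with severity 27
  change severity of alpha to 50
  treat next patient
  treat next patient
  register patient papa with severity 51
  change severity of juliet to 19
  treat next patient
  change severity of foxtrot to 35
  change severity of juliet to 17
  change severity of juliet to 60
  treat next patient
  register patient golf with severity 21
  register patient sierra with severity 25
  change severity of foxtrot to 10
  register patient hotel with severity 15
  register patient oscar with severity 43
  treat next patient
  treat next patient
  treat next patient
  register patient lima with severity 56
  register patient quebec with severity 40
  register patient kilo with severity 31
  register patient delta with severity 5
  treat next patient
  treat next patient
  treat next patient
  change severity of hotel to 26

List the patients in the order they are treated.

add alpha (severity 7) → {alpha:7}
add victor (severity 37) → {victor:37, alpha:7}
add foxtrot (severity 1) → {victor:37, alpha:7, foxtrot:1}
add juliet (severity 27) → {victor:37, juliet:27, alpha:7, foxtrot:1}
update alpha to severity 50 → {alpha:50, victor:37, juliet:27, foxtrot:1}
treat next patient → alpha; now {victor:37, juliet:27, foxtrot:1}
treat next patient → victor; now {juliet:27, foxtrot:1}
add papa (severity 51) → {papa:51, juliet:27, foxtrot:1}
update juliet to severity 19 → {papa:51, juliet:19, foxtrot:1}
treat next patient → papa; now {juliet:19, foxtrot:1}
update foxtrot to severity 35 → {foxtrot:35, juliet:19}
update juliet to severity 17 → {foxtrot:35, juliet:17}
update juliet to severity 60 → {juliet:60, foxtrot:35}
treat next patient → juliet; now {foxtrot:35}
add golf (severity 21) → {foxtrot:35, golf:21}
add sierra (severity 25) → {foxtrot:35, sierra:25, golf:21}
update foxtrot to severity 10 → {sierra:25, golf:21, foxtrot:10}
add hotel (severity 15) → {sierra:25, golf:21, hotel:15, foxtrot:10}
add oscar (severity 43) → {oscar:43, sierra:25, golf:21, hotel:15, foxtrot:10}
treat next patient → oscar; now {sierra:25, golf:21, hotel:15, foxtrot:10}
treat next patient → sierra; now {golf:21, hotel:15, foxtrot:10}
treat next patient → golf; now {hotel:15, foxtrot:10}
add lima (severity 56) → {lima:56, hotel:15, foxtrot:10}
add quebec (severity 40) → {lima:56, quebec:40, hotel:15, foxtrot:10}
add kilo (severity 31) → {lima:56, quebec:40, kilo:31, hotel:15, foxtrot:10}
add delta (severity 5) → {lima:56, quebec:40, kilo:31, hotel:15, foxtrot:10, delta:5}
treat next patient → lima; now {quebec:40, kilo:31, hotel:15, foxtrot:10, delta:5}
treat next patient → quebec; now {kilo:31, hotel:15, foxtrot:10, delta:5}
treat next patient → kilo; now {hotel:15, foxtrot:10, delta:5}
update hotel to severity 26 → {hotel:26, foxtrot:10, delta:5}

[alpha, victor, papa, juliet, oscar, sierra, golf, lima, quebec, kilo]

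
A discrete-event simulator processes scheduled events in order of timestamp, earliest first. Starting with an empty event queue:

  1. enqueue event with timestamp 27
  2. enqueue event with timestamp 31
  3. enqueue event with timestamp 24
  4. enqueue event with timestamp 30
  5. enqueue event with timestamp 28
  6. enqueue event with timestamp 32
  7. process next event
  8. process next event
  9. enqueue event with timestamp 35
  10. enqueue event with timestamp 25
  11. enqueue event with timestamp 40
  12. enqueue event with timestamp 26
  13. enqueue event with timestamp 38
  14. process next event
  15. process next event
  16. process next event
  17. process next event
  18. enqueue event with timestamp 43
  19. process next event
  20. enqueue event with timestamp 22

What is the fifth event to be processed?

insert 27 → {27}
insert 31 → {27, 31}
insert 24 → {24, 27, 31}
insert 30 → {24, 27, 30, 31}
insert 28 → {24, 27, 28, 30, 31}
insert 32 → {24, 27, 28, 30, 31, 32}
process next event → 24; now {27, 28, 30, 31, 32}
process next event → 27; now {28, 30, 31, 32}
insert 35 → {28, 30, 31, 32, 35}
insert 25 → {25, 28, 30, 31, 32, 35}
insert 40 → {25, 28, 30, 31, 32, 35, 40}
insert 26 → {25, 26, 28, 30, 31, 32, 35, 40}
insert 38 → {25, 26, 28, 30, 31, 32, 35, 38, 40}
process next event → 25; now {26, 28, 30, 31, 32, 35, 38, 40}
process next event → 26; now {28, 30, 31, 32, 35, 38, 40}
process next event → 28; now {30, 31, 32, 35, 38, 40}
process next event → 30; now {31, 32, 35, 38, 40}
insert 43 → {31, 32, 35, 38, 40, 43}
process next event → 31; now {32, 35, 38, 40, 43}
insert 22 → {22, 32, 35, 38, 40, 43}

28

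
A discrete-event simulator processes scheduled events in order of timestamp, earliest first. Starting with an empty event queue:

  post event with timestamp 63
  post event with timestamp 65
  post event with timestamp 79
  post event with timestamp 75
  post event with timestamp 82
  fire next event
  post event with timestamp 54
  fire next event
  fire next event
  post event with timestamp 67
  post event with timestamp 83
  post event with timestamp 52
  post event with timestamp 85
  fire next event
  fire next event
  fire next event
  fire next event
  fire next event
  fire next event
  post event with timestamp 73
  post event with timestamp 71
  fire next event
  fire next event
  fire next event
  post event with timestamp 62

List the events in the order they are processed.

insert 63 → {63}
insert 65 → {63, 65}
insert 79 → {63, 65, 79}
insert 75 → {63, 65, 75, 79}
insert 82 → {63, 65, 75, 79, 82}
fire next event → 63; now {65, 75, 79, 82}
insert 54 → {54, 65, 75, 79, 82}
fire next event → 54; now {65, 75, 79, 82}
fire next event → 65; now {75, 79, 82}
insert 67 → {67, 75, 79, 82}
insert 83 → {67, 75, 79, 82, 83}
insert 52 → {52, 67, 75, 79, 82, 83}
insert 85 → {52, 67, 75, 79, 82, 83, 85}
fire next event → 52; now {67, 75, 79, 82, 83, 85}
fire next event → 67; now {75, 79, 82, 83, 85}
fire next event → 75; now {79, 82, 83, 85}
fire next event → 79; now {82, 83, 85}
fire next event → 82; now {83, 85}
fire next event → 83; now {85}
insert 73 → {73, 85}
insert 71 → {71, 73, 85}
fire next event → 71; now {73, 85}
fire next event → 73; now {85}
fire next event → 85; now {}
insert 62 → {62}

63, 54, 65, 52, 67, 75, 79, 82, 83, 71, 73, 85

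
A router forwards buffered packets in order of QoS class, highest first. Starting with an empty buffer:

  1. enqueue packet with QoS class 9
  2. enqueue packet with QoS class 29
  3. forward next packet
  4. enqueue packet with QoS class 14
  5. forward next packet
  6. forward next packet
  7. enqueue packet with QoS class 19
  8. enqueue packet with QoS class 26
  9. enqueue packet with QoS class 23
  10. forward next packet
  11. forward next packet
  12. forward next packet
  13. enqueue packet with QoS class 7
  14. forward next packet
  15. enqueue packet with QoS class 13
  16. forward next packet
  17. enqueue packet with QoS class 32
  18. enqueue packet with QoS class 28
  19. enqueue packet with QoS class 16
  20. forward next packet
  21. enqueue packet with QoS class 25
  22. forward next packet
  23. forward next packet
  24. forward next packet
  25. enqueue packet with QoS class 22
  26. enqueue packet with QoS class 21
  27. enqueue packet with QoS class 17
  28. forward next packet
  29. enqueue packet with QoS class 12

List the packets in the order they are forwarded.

[29, 14, 9, 26, 23, 19, 7, 13, 32, 28, 25, 16, 22]

insert 9 → {9}
insert 29 → {29, 9}
forward next packet → 29; now {9}
insert 14 → {14, 9}
forward next packet → 14; now {9}
forward next packet → 9; now {}
insert 19 → {19}
insert 26 → {26, 19}
insert 23 → {26, 23, 19}
forward next packet → 26; now {23, 19}
forward next packet → 23; now {19}
forward next packet → 19; now {}
insert 7 → {7}
forward next packet → 7; now {}
insert 13 → {13}
forward next packet → 13; now {}
insert 32 → {32}
insert 28 → {32, 28}
insert 16 → {32, 28, 16}
forward next packet → 32; now {28, 16}
insert 25 → {28, 25, 16}
forward next packet → 28; now {25, 16}
forward next packet → 25; now {16}
forward next packet → 16; now {}
insert 22 → {22}
insert 21 → {22, 21}
insert 17 → {22, 21, 17}
forward next packet → 22; now {21, 17}
insert 12 → {21, 17, 12}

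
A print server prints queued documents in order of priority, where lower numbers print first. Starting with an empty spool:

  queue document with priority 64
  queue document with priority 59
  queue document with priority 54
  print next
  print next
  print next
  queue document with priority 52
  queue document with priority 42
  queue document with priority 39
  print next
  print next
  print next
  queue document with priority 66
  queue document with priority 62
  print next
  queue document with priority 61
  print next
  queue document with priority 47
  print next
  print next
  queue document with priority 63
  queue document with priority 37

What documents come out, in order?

54, 59, 64, 39, 42, 52, 62, 61, 47, 66

insert 64 → {64}
insert 59 → {59, 64}
insert 54 → {54, 59, 64}
print next → 54; now {59, 64}
print next → 59; now {64}
print next → 64; now {}
insert 52 → {52}
insert 42 → {42, 52}
insert 39 → {39, 42, 52}
print next → 39; now {42, 52}
print next → 42; now {52}
print next → 52; now {}
insert 66 → {66}
insert 62 → {62, 66}
print next → 62; now {66}
insert 61 → {61, 66}
print next → 61; now {66}
insert 47 → {47, 66}
print next → 47; now {66}
print next → 66; now {}
insert 63 → {63}
insert 37 → {37, 63}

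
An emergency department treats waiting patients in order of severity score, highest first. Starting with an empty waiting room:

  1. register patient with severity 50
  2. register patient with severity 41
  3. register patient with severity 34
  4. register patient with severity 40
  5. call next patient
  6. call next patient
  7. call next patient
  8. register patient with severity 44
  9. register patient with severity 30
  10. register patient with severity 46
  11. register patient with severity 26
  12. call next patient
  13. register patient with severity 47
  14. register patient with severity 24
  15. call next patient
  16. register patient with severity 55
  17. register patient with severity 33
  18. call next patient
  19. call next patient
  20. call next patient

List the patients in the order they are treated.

insert 50 → {50}
insert 41 → {50, 41}
insert 34 → {50, 41, 34}
insert 40 → {50, 41, 40, 34}
call next patient → 50; now {41, 40, 34}
call next patient → 41; now {40, 34}
call next patient → 40; now {34}
insert 44 → {44, 34}
insert 30 → {44, 34, 30}
insert 46 → {46, 44, 34, 30}
insert 26 → {46, 44, 34, 30, 26}
call next patient → 46; now {44, 34, 30, 26}
insert 47 → {47, 44, 34, 30, 26}
insert 24 → {47, 44, 34, 30, 26, 24}
call next patient → 47; now {44, 34, 30, 26, 24}
insert 55 → {55, 44, 34, 30, 26, 24}
insert 33 → {55, 44, 34, 33, 30, 26, 24}
call next patient → 55; now {44, 34, 33, 30, 26, 24}
call next patient → 44; now {34, 33, 30, 26, 24}
call next patient → 34; now {33, 30, 26, 24}

50 → 41 → 40 → 46 → 47 → 55 → 44 → 34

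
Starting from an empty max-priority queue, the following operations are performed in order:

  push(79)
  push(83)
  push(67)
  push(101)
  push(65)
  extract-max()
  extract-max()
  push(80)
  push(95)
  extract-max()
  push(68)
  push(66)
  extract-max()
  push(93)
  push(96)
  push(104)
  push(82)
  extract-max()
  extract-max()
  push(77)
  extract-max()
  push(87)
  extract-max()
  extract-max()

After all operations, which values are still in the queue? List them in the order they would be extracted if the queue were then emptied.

79, 77, 68, 67, 66, 65

insert 79 → {79}
insert 83 → {83, 79}
insert 67 → {83, 79, 67}
insert 101 → {101, 83, 79, 67}
insert 65 → {101, 83, 79, 67, 65}
extract-max → 101; now {83, 79, 67, 65}
extract-max → 83; now {79, 67, 65}
insert 80 → {80, 79, 67, 65}
insert 95 → {95, 80, 79, 67, 65}
extract-max → 95; now {80, 79, 67, 65}
insert 68 → {80, 79, 68, 67, 65}
insert 66 → {80, 79, 68, 67, 66, 65}
extract-max → 80; now {79, 68, 67, 66, 65}
insert 93 → {93, 79, 68, 67, 66, 65}
insert 96 → {96, 93, 79, 68, 67, 66, 65}
insert 104 → {104, 96, 93, 79, 68, 67, 66, 65}
insert 82 → {104, 96, 93, 82, 79, 68, 67, 66, 65}
extract-max → 104; now {96, 93, 82, 79, 68, 67, 66, 65}
extract-max → 96; now {93, 82, 79, 68, 67, 66, 65}
insert 77 → {93, 82, 79, 77, 68, 67, 66, 65}
extract-max → 93; now {82, 79, 77, 68, 67, 66, 65}
insert 87 → {87, 82, 79, 77, 68, 67, 66, 65}
extract-max → 87; now {82, 79, 77, 68, 67, 66, 65}
extract-max → 82; now {79, 77, 68, 67, 66, 65}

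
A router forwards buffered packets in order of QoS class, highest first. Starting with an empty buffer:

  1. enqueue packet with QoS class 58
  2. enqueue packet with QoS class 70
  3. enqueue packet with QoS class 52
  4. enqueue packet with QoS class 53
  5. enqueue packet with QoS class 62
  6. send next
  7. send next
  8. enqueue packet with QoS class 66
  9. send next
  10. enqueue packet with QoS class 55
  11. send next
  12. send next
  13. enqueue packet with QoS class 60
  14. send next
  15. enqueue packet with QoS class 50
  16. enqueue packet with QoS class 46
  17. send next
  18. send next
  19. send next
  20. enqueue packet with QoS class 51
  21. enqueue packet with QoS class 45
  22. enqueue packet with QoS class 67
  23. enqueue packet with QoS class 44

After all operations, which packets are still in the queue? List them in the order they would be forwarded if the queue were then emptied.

insert 58 → {58}
insert 70 → {70, 58}
insert 52 → {70, 58, 52}
insert 53 → {70, 58, 53, 52}
insert 62 → {70, 62, 58, 53, 52}
send next → 70; now {62, 58, 53, 52}
send next → 62; now {58, 53, 52}
insert 66 → {66, 58, 53, 52}
send next → 66; now {58, 53, 52}
insert 55 → {58, 55, 53, 52}
send next → 58; now {55, 53, 52}
send next → 55; now {53, 52}
insert 60 → {60, 53, 52}
send next → 60; now {53, 52}
insert 50 → {53, 52, 50}
insert 46 → {53, 52, 50, 46}
send next → 53; now {52, 50, 46}
send next → 52; now {50, 46}
send next → 50; now {46}
insert 51 → {51, 46}
insert 45 → {51, 46, 45}
insert 67 → {67, 51, 46, 45}
insert 44 → {67, 51, 46, 45, 44}

67 → 51 → 46 → 45 → 44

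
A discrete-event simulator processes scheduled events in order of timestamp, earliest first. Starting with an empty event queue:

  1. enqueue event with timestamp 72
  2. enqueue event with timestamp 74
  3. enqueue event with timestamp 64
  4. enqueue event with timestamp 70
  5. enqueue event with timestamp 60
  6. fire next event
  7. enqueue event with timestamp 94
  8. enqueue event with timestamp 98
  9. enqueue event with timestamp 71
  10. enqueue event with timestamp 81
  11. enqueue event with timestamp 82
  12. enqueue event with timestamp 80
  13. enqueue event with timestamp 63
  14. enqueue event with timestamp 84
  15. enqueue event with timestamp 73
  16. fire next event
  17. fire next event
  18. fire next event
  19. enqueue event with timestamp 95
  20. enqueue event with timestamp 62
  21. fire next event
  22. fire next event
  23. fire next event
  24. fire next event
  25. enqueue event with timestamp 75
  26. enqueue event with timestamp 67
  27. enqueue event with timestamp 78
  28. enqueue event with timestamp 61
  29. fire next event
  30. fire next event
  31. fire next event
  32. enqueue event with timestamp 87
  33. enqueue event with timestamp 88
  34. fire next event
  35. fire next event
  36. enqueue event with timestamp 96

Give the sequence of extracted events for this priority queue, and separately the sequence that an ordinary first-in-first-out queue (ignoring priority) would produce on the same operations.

priority queue: 60, 63, 64, 70, 62, 71, 72, 73, 61, 67, 74, 75, 78; FIFO queue: 72 → 74 → 64 → 70 → 60 → 94 → 98 → 71 → 81 → 82 → 80 → 63 → 84

insert 72 → {72}
insert 74 → {72, 74}
insert 64 → {64, 72, 74}
insert 70 → {64, 70, 72, 74}
insert 60 → {60, 64, 70, 72, 74}
fire next event → 60; now {64, 70, 72, 74}
insert 94 → {64, 70, 72, 74, 94}
insert 98 → {64, 70, 72, 74, 94, 98}
insert 71 → {64, 70, 71, 72, 74, 94, 98}
insert 81 → {64, 70, 71, 72, 74, 81, 94, 98}
insert 82 → {64, 70, 71, 72, 74, 81, 82, 94, 98}
insert 80 → {64, 70, 71, 72, 74, 80, 81, 82, 94, 98}
insert 63 → {63, 64, 70, 71, 72, 74, 80, 81, 82, 94, 98}
insert 84 → {63, 64, 70, 71, 72, 74, 80, 81, 82, 84, 94, 98}
insert 73 → {63, 64, 70, 71, 72, 73, 74, 80, 81, 82, 84, 94, 98}
fire next event → 63; now {64, 70, 71, 72, 73, 74, 80, 81, 82, 84, 94, 98}
fire next event → 64; now {70, 71, 72, 73, 74, 80, 81, 82, 84, 94, 98}
fire next event → 70; now {71, 72, 73, 74, 80, 81, 82, 84, 94, 98}
insert 95 → {71, 72, 73, 74, 80, 81, 82, 84, 94, 95, 98}
insert 62 → {62, 71, 72, 73, 74, 80, 81, 82, 84, 94, 95, 98}
fire next event → 62; now {71, 72, 73, 74, 80, 81, 82, 84, 94, 95, 98}
fire next event → 71; now {72, 73, 74, 80, 81, 82, 84, 94, 95, 98}
fire next event → 72; now {73, 74, 80, 81, 82, 84, 94, 95, 98}
fire next event → 73; now {74, 80, 81, 82, 84, 94, 95, 98}
insert 75 → {74, 75, 80, 81, 82, 84, 94, 95, 98}
insert 67 → {67, 74, 75, 80, 81, 82, 84, 94, 95, 98}
insert 78 → {67, 74, 75, 78, 80, 81, 82, 84, 94, 95, 98}
insert 61 → {61, 67, 74, 75, 78, 80, 81, 82, 84, 94, 95, 98}
fire next event → 61; now {67, 74, 75, 78, 80, 81, 82, 84, 94, 95, 98}
fire next event → 67; now {74, 75, 78, 80, 81, 82, 84, 94, 95, 98}
fire next event → 74; now {75, 78, 80, 81, 82, 84, 94, 95, 98}
insert 87 → {75, 78, 80, 81, 82, 84, 87, 94, 95, 98}
insert 88 → {75, 78, 80, 81, 82, 84, 87, 88, 94, 95, 98}
fire next event → 75; now {78, 80, 81, 82, 84, 87, 88, 94, 95, 98}
fire next event → 78; now {80, 81, 82, 84, 87, 88, 94, 95, 98}
insert 96 → {80, 81, 82, 84, 87, 88, 94, 95, 96, 98}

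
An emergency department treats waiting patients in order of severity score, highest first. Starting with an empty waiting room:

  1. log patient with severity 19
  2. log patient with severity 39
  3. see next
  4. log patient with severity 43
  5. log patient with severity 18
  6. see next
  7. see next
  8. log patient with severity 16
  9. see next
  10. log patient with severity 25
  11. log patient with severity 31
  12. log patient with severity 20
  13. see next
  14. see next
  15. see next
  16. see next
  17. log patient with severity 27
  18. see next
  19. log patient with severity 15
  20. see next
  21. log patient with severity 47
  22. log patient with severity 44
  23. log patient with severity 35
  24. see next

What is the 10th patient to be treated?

insert 19 → {19}
insert 39 → {39, 19}
see next → 39; now {19}
insert 43 → {43, 19}
insert 18 → {43, 19, 18}
see next → 43; now {19, 18}
see next → 19; now {18}
insert 16 → {18, 16}
see next → 18; now {16}
insert 25 → {25, 16}
insert 31 → {31, 25, 16}
insert 20 → {31, 25, 20, 16}
see next → 31; now {25, 20, 16}
see next → 25; now {20, 16}
see next → 20; now {16}
see next → 16; now {}
insert 27 → {27}
see next → 27; now {}
insert 15 → {15}
see next → 15; now {}
insert 47 → {47}
insert 44 → {47, 44}
insert 35 → {47, 44, 35}
see next → 47; now {44, 35}

15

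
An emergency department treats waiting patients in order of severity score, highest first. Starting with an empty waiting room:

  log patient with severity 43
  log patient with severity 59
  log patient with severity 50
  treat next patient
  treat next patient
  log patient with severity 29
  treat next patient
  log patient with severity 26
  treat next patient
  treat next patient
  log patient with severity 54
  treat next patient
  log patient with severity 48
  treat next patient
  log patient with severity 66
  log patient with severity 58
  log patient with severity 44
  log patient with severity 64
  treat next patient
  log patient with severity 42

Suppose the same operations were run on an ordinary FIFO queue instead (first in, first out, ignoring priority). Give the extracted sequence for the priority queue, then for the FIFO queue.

insert 43 → {43}
insert 59 → {59, 43}
insert 50 → {59, 50, 43}
treat next patient → 59; now {50, 43}
treat next patient → 50; now {43}
insert 29 → {43, 29}
treat next patient → 43; now {29}
insert 26 → {29, 26}
treat next patient → 29; now {26}
treat next patient → 26; now {}
insert 54 → {54}
treat next patient → 54; now {}
insert 48 → {48}
treat next patient → 48; now {}
insert 66 → {66}
insert 58 → {66, 58}
insert 44 → {66, 58, 44}
insert 64 → {66, 64, 58, 44}
treat next patient → 66; now {64, 58, 44}
insert 42 → {64, 58, 44, 42}

priority queue: [59, 50, 43, 29, 26, 54, 48, 66]; FIFO queue: 43 → 59 → 50 → 29 → 26 → 54 → 48 → 66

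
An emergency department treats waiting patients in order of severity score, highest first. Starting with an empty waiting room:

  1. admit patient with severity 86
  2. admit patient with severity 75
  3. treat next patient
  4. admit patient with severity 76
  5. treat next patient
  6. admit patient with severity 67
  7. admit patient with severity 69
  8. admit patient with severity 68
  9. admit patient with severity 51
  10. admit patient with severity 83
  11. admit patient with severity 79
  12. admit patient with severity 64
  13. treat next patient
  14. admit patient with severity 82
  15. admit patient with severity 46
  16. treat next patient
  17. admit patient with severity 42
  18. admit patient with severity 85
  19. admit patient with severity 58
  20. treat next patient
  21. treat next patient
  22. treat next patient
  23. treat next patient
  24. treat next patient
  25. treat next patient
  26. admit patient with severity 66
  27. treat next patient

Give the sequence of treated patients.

insert 86 → {86}
insert 75 → {86, 75}
treat next patient → 86; now {75}
insert 76 → {76, 75}
treat next patient → 76; now {75}
insert 67 → {75, 67}
insert 69 → {75, 69, 67}
insert 68 → {75, 69, 68, 67}
insert 51 → {75, 69, 68, 67, 51}
insert 83 → {83, 75, 69, 68, 67, 51}
insert 79 → {83, 79, 75, 69, 68, 67, 51}
insert 64 → {83, 79, 75, 69, 68, 67, 64, 51}
treat next patient → 83; now {79, 75, 69, 68, 67, 64, 51}
insert 82 → {82, 79, 75, 69, 68, 67, 64, 51}
insert 46 → {82, 79, 75, 69, 68, 67, 64, 51, 46}
treat next patient → 82; now {79, 75, 69, 68, 67, 64, 51, 46}
insert 42 → {79, 75, 69, 68, 67, 64, 51, 46, 42}
insert 85 → {85, 79, 75, 69, 68, 67, 64, 51, 46, 42}
insert 58 → {85, 79, 75, 69, 68, 67, 64, 58, 51, 46, 42}
treat next patient → 85; now {79, 75, 69, 68, 67, 64, 58, 51, 46, 42}
treat next patient → 79; now {75, 69, 68, 67, 64, 58, 51, 46, 42}
treat next patient → 75; now {69, 68, 67, 64, 58, 51, 46, 42}
treat next patient → 69; now {68, 67, 64, 58, 51, 46, 42}
treat next patient → 68; now {67, 64, 58, 51, 46, 42}
treat next patient → 67; now {64, 58, 51, 46, 42}
insert 66 → {66, 64, 58, 51, 46, 42}
treat next patient → 66; now {64, 58, 51, 46, 42}

86 → 76 → 83 → 82 → 85 → 79 → 75 → 69 → 68 → 67 → 66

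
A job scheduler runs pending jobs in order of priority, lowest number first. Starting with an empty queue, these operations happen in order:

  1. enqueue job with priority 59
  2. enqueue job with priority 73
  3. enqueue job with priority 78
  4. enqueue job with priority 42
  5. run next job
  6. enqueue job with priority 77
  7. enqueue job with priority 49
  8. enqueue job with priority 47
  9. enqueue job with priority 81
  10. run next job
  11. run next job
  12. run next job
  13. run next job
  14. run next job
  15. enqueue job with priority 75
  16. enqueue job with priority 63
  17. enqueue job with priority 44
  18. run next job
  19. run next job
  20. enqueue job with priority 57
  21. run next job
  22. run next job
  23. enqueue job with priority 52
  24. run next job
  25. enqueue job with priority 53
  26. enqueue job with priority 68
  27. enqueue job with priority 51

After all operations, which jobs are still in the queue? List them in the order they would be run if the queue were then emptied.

insert 59 → {59}
insert 73 → {59, 73}
insert 78 → {59, 73, 78}
insert 42 → {42, 59, 73, 78}
run next job → 42; now {59, 73, 78}
insert 77 → {59, 73, 77, 78}
insert 49 → {49, 59, 73, 77, 78}
insert 47 → {47, 49, 59, 73, 77, 78}
insert 81 → {47, 49, 59, 73, 77, 78, 81}
run next job → 47; now {49, 59, 73, 77, 78, 81}
run next job → 49; now {59, 73, 77, 78, 81}
run next job → 59; now {73, 77, 78, 81}
run next job → 73; now {77, 78, 81}
run next job → 77; now {78, 81}
insert 75 → {75, 78, 81}
insert 63 → {63, 75, 78, 81}
insert 44 → {44, 63, 75, 78, 81}
run next job → 44; now {63, 75, 78, 81}
run next job → 63; now {75, 78, 81}
insert 57 → {57, 75, 78, 81}
run next job → 57; now {75, 78, 81}
run next job → 75; now {78, 81}
insert 52 → {52, 78, 81}
run next job → 52; now {78, 81}
insert 53 → {53, 78, 81}
insert 68 → {53, 68, 78, 81}
insert 51 → {51, 53, 68, 78, 81}

51 → 53 → 68 → 78 → 81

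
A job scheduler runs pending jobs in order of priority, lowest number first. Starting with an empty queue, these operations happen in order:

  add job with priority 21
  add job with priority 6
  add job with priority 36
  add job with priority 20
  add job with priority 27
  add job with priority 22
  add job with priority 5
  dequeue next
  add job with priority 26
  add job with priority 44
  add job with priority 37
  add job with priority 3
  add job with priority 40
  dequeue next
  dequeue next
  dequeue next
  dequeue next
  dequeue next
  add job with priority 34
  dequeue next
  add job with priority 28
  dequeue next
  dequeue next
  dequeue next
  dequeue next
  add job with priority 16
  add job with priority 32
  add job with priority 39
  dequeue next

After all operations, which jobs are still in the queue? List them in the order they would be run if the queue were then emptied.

32, 37, 39, 40, 44

insert 21 → {21}
insert 6 → {6, 21}
insert 36 → {6, 21, 36}
insert 20 → {6, 20, 21, 36}
insert 27 → {6, 20, 21, 27, 36}
insert 22 → {6, 20, 21, 22, 27, 36}
insert 5 → {5, 6, 20, 21, 22, 27, 36}
dequeue next → 5; now {6, 20, 21, 22, 27, 36}
insert 26 → {6, 20, 21, 22, 26, 27, 36}
insert 44 → {6, 20, 21, 22, 26, 27, 36, 44}
insert 37 → {6, 20, 21, 22, 26, 27, 36, 37, 44}
insert 3 → {3, 6, 20, 21, 22, 26, 27, 36, 37, 44}
insert 40 → {3, 6, 20, 21, 22, 26, 27, 36, 37, 40, 44}
dequeue next → 3; now {6, 20, 21, 22, 26, 27, 36, 37, 40, 44}
dequeue next → 6; now {20, 21, 22, 26, 27, 36, 37, 40, 44}
dequeue next → 20; now {21, 22, 26, 27, 36, 37, 40, 44}
dequeue next → 21; now {22, 26, 27, 36, 37, 40, 44}
dequeue next → 22; now {26, 27, 36, 37, 40, 44}
insert 34 → {26, 27, 34, 36, 37, 40, 44}
dequeue next → 26; now {27, 34, 36, 37, 40, 44}
insert 28 → {27, 28, 34, 36, 37, 40, 44}
dequeue next → 27; now {28, 34, 36, 37, 40, 44}
dequeue next → 28; now {34, 36, 37, 40, 44}
dequeue next → 34; now {36, 37, 40, 44}
dequeue next → 36; now {37, 40, 44}
insert 16 → {16, 37, 40, 44}
insert 32 → {16, 32, 37, 40, 44}
insert 39 → {16, 32, 37, 39, 40, 44}
dequeue next → 16; now {32, 37, 39, 40, 44}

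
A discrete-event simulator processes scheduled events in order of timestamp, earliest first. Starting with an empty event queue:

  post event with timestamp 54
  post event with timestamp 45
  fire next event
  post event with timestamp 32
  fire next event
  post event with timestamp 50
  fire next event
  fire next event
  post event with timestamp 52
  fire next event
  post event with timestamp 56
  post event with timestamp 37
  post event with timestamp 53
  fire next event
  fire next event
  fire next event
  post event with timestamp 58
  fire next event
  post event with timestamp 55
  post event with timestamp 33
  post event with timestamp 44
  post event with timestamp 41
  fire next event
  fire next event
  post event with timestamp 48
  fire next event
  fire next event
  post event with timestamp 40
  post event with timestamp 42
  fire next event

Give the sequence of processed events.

insert 54 → {54}
insert 45 → {45, 54}
fire next event → 45; now {54}
insert 32 → {32, 54}
fire next event → 32; now {54}
insert 50 → {50, 54}
fire next event → 50; now {54}
fire next event → 54; now {}
insert 52 → {52}
fire next event → 52; now {}
insert 56 → {56}
insert 37 → {37, 56}
insert 53 → {37, 53, 56}
fire next event → 37; now {53, 56}
fire next event → 53; now {56}
fire next event → 56; now {}
insert 58 → {58}
fire next event → 58; now {}
insert 55 → {55}
insert 33 → {33, 55}
insert 44 → {33, 44, 55}
insert 41 → {33, 41, 44, 55}
fire next event → 33; now {41, 44, 55}
fire next event → 41; now {44, 55}
insert 48 → {44, 48, 55}
fire next event → 44; now {48, 55}
fire next event → 48; now {55}
insert 40 → {40, 55}
insert 42 → {40, 42, 55}
fire next event → 40; now {42, 55}

[45, 32, 50, 54, 52, 37, 53, 56, 58, 33, 41, 44, 48, 40]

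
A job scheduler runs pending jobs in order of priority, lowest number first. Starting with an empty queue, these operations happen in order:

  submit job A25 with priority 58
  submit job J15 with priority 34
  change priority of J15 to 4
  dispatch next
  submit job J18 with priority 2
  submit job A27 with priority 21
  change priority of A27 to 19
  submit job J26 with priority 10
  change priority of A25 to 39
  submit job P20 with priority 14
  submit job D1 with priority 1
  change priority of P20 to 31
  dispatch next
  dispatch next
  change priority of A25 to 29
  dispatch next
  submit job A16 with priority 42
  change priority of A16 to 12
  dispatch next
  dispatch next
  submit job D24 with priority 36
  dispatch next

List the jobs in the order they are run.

add A25 (priority 58) → {A25:58}
add J15 (priority 34) → {J15:34, A25:58}
update J15 to priority 4 → {J15:4, A25:58}
dispatch next → J15; now {A25:58}
add J18 (priority 2) → {J18:2, A25:58}
add A27 (priority 21) → {J18:2, A27:21, A25:58}
update A27 to priority 19 → {J18:2, A27:19, A25:58}
add J26 (priority 10) → {J18:2, J26:10, A27:19, A25:58}
update A25 to priority 39 → {J18:2, J26:10, A27:19, A25:39}
add P20 (priority 14) → {J18:2, J26:10, P20:14, A27:19, A25:39}
add D1 (priority 1) → {D1:1, J18:2, J26:10, P20:14, A27:19, A25:39}
update P20 to priority 31 → {D1:1, J18:2, J26:10, A27:19, P20:31, A25:39}
dispatch next → D1; now {J18:2, J26:10, A27:19, P20:31, A25:39}
dispatch next → J18; now {J26:10, A27:19, P20:31, A25:39}
update A25 to priority 29 → {J26:10, A27:19, A25:29, P20:31}
dispatch next → J26; now {A27:19, A25:29, P20:31}
add A16 (priority 42) → {A27:19, A25:29, P20:31, A16:42}
update A16 to priority 12 → {A16:12, A27:19, A25:29, P20:31}
dispatch next → A16; now {A27:19, A25:29, P20:31}
dispatch next → A27; now {A25:29, P20:31}
add D24 (priority 36) → {A25:29, P20:31, D24:36}
dispatch next → A25; now {P20:31, D24:36}

J15 → D1 → J18 → J26 → A16 → A27 → A25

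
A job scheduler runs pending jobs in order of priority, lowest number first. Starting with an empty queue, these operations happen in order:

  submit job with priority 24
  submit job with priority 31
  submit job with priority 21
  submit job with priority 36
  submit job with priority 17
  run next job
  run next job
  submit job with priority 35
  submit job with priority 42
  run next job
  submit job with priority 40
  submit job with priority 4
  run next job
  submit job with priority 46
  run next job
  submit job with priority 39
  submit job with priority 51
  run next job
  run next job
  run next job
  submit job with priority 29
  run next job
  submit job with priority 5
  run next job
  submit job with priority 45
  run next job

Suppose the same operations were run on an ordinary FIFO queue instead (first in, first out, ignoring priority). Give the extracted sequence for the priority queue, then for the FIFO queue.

insert 24 → {24}
insert 31 → {24, 31}
insert 21 → {21, 24, 31}
insert 36 → {21, 24, 31, 36}
insert 17 → {17, 21, 24, 31, 36}
run next job → 17; now {21, 24, 31, 36}
run next job → 21; now {24, 31, 36}
insert 35 → {24, 31, 35, 36}
insert 42 → {24, 31, 35, 36, 42}
run next job → 24; now {31, 35, 36, 42}
insert 40 → {31, 35, 36, 40, 42}
insert 4 → {4, 31, 35, 36, 40, 42}
run next job → 4; now {31, 35, 36, 40, 42}
insert 46 → {31, 35, 36, 40, 42, 46}
run next job → 31; now {35, 36, 40, 42, 46}
insert 39 → {35, 36, 39, 40, 42, 46}
insert 51 → {35, 36, 39, 40, 42, 46, 51}
run next job → 35; now {36, 39, 40, 42, 46, 51}
run next job → 36; now {39, 40, 42, 46, 51}
run next job → 39; now {40, 42, 46, 51}
insert 29 → {29, 40, 42, 46, 51}
run next job → 29; now {40, 42, 46, 51}
insert 5 → {5, 40, 42, 46, 51}
run next job → 5; now {40, 42, 46, 51}
insert 45 → {40, 42, 45, 46, 51}
run next job → 40; now {42, 45, 46, 51}

priority queue: 17 → 21 → 24 → 4 → 31 → 35 → 36 → 39 → 29 → 5 → 40; FIFO queue: 24 → 31 → 21 → 36 → 17 → 35 → 42 → 40 → 4 → 46 → 39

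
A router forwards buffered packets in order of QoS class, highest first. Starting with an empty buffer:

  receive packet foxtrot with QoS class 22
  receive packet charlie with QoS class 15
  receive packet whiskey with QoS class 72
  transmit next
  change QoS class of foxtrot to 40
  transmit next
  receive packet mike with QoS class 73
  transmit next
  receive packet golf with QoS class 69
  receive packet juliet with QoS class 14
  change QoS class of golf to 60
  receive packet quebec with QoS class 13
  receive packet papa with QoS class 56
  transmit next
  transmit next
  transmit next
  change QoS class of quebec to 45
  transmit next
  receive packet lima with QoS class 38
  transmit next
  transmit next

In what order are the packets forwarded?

[whiskey, foxtrot, mike, golf, papa, charlie, quebec, lima, juliet]

add foxtrot (QoS class 22) → {foxtrot:22}
add charlie (QoS class 15) → {foxtrot:22, charlie:15}
add whiskey (QoS class 72) → {whiskey:72, foxtrot:22, charlie:15}
transmit next → whiskey; now {foxtrot:22, charlie:15}
update foxtrot to QoS class 40 → {foxtrot:40, charlie:15}
transmit next → foxtrot; now {charlie:15}
add mike (QoS class 73) → {mike:73, charlie:15}
transmit next → mike; now {charlie:15}
add golf (QoS class 69) → {golf:69, charlie:15}
add juliet (QoS class 14) → {golf:69, charlie:15, juliet:14}
update golf to QoS class 60 → {golf:60, charlie:15, juliet:14}
add quebec (QoS class 13) → {golf:60, charlie:15, juliet:14, quebec:13}
add papa (QoS class 56) → {golf:60, papa:56, charlie:15, juliet:14, quebec:13}
transmit next → golf; now {papa:56, charlie:15, juliet:14, quebec:13}
transmit next → papa; now {charlie:15, juliet:14, quebec:13}
transmit next → charlie; now {juliet:14, quebec:13}
update quebec to QoS class 45 → {quebec:45, juliet:14}
transmit next → quebec; now {juliet:14}
add lima (QoS class 38) → {lima:38, juliet:14}
transmit next → lima; now {juliet:14}
transmit next → juliet; now {}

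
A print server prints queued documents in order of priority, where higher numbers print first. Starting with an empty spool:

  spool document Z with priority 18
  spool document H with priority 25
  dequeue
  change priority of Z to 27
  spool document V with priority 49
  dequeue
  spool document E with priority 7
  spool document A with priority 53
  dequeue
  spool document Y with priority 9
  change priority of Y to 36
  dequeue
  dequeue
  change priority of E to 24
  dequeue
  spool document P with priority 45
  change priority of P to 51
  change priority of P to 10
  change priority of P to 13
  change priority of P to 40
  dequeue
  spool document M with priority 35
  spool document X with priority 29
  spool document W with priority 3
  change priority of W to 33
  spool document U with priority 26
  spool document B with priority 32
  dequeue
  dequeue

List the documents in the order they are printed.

[H, V, A, Y, Z, E, P, M, W]

add Z (priority 18) → {Z:18}
add H (priority 25) → {H:25, Z:18}
dequeue → H; now {Z:18}
update Z to priority 27 → {Z:27}
add V (priority 49) → {V:49, Z:27}
dequeue → V; now {Z:27}
add E (priority 7) → {Z:27, E:7}
add A (priority 53) → {A:53, Z:27, E:7}
dequeue → A; now {Z:27, E:7}
add Y (priority 9) → {Z:27, Y:9, E:7}
update Y to priority 36 → {Y:36, Z:27, E:7}
dequeue → Y; now {Z:27, E:7}
dequeue → Z; now {E:7}
update E to priority 24 → {E:24}
dequeue → E; now {}
add P (priority 45) → {P:45}
update P to priority 51 → {P:51}
update P to priority 10 → {P:10}
update P to priority 13 → {P:13}
update P to priority 40 → {P:40}
dequeue → P; now {}
add M (priority 35) → {M:35}
add X (priority 29) → {M:35, X:29}
add W (priority 3) → {M:35, X:29, W:3}
update W to priority 33 → {M:35, W:33, X:29}
add U (priority 26) → {M:35, W:33, X:29, U:26}
add B (priority 32) → {M:35, W:33, B:32, X:29, U:26}
dequeue → M; now {W:33, B:32, X:29, U:26}
dequeue → W; now {B:32, X:29, U:26}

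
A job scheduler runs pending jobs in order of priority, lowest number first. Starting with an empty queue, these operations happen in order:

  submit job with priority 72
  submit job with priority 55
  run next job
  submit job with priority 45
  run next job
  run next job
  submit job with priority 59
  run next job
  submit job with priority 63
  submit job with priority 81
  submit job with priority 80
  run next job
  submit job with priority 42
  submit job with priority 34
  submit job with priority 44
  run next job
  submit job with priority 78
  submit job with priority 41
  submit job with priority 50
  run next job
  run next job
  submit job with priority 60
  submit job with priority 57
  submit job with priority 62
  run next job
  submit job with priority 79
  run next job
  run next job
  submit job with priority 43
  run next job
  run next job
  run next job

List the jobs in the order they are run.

insert 72 → {72}
insert 55 → {55, 72}
run next job → 55; now {72}
insert 45 → {45, 72}
run next job → 45; now {72}
run next job → 72; now {}
insert 59 → {59}
run next job → 59; now {}
insert 63 → {63}
insert 81 → {63, 81}
insert 80 → {63, 80, 81}
run next job → 63; now {80, 81}
insert 42 → {42, 80, 81}
insert 34 → {34, 42, 80, 81}
insert 44 → {34, 42, 44, 80, 81}
run next job → 34; now {42, 44, 80, 81}
insert 78 → {42, 44, 78, 80, 81}
insert 41 → {41, 42, 44, 78, 80, 81}
insert 50 → {41, 42, 44, 50, 78, 80, 81}
run next job → 41; now {42, 44, 50, 78, 80, 81}
run next job → 42; now {44, 50, 78, 80, 81}
insert 60 → {44, 50, 60, 78, 80, 81}
insert 57 → {44, 50, 57, 60, 78, 80, 81}
insert 62 → {44, 50, 57, 60, 62, 78, 80, 81}
run next job → 44; now {50, 57, 60, 62, 78, 80, 81}
insert 79 → {50, 57, 60, 62, 78, 79, 80, 81}
run next job → 50; now {57, 60, 62, 78, 79, 80, 81}
run next job → 57; now {60, 62, 78, 79, 80, 81}
insert 43 → {43, 60, 62, 78, 79, 80, 81}
run next job → 43; now {60, 62, 78, 79, 80, 81}
run next job → 60; now {62, 78, 79, 80, 81}
run next job → 62; now {78, 79, 80, 81}

55 → 45 → 72 → 59 → 63 → 34 → 41 → 42 → 44 → 50 → 57 → 43 → 60 → 62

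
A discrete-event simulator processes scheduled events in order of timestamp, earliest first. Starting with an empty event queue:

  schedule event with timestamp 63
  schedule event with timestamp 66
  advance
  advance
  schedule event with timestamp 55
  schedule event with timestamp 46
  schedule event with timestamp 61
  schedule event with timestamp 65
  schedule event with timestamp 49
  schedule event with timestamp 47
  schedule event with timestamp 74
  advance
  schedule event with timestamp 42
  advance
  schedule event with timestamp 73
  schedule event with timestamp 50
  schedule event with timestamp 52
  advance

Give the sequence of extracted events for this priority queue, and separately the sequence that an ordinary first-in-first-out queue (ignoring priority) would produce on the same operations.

priority queue: 63, 66, 46, 42, 47; FIFO queue: [63, 66, 55, 46, 61]

insert 63 → {63}
insert 66 → {63, 66}
advance → 63; now {66}
advance → 66; now {}
insert 55 → {55}
insert 46 → {46, 55}
insert 61 → {46, 55, 61}
insert 65 → {46, 55, 61, 65}
insert 49 → {46, 49, 55, 61, 65}
insert 47 → {46, 47, 49, 55, 61, 65}
insert 74 → {46, 47, 49, 55, 61, 65, 74}
advance → 46; now {47, 49, 55, 61, 65, 74}
insert 42 → {42, 47, 49, 55, 61, 65, 74}
advance → 42; now {47, 49, 55, 61, 65, 74}
insert 73 → {47, 49, 55, 61, 65, 73, 74}
insert 50 → {47, 49, 50, 55, 61, 65, 73, 74}
insert 52 → {47, 49, 50, 52, 55, 61, 65, 73, 74}
advance → 47; now {49, 50, 52, 55, 61, 65, 73, 74}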